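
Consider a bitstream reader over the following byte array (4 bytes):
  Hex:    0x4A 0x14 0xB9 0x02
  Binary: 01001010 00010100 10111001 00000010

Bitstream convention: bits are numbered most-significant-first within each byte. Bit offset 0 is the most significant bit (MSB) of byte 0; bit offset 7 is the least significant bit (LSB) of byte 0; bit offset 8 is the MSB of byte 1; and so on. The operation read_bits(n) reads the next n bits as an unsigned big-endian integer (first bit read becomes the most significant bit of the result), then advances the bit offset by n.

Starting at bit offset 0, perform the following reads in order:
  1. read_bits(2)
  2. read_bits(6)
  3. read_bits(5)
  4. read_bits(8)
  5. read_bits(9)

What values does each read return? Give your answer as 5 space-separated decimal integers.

Answer: 1 10 2 151 64

Derivation:
Read 1: bits[0:2] width=2 -> value=1 (bin 01); offset now 2 = byte 0 bit 2; 30 bits remain
Read 2: bits[2:8] width=6 -> value=10 (bin 001010); offset now 8 = byte 1 bit 0; 24 bits remain
Read 3: bits[8:13] width=5 -> value=2 (bin 00010); offset now 13 = byte 1 bit 5; 19 bits remain
Read 4: bits[13:21] width=8 -> value=151 (bin 10010111); offset now 21 = byte 2 bit 5; 11 bits remain
Read 5: bits[21:30] width=9 -> value=64 (bin 001000000); offset now 30 = byte 3 bit 6; 2 bits remain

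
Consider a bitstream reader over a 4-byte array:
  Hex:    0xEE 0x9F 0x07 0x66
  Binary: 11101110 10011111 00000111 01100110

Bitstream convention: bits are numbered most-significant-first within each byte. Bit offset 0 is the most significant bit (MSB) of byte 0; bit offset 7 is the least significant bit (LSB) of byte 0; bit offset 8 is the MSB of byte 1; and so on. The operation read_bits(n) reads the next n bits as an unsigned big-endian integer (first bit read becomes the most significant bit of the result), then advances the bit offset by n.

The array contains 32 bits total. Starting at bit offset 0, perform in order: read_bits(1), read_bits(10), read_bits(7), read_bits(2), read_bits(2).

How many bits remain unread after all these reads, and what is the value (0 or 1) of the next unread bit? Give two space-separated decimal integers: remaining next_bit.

Answer: 10 1

Derivation:
Read 1: bits[0:1] width=1 -> value=1 (bin 1); offset now 1 = byte 0 bit 1; 31 bits remain
Read 2: bits[1:11] width=10 -> value=884 (bin 1101110100); offset now 11 = byte 1 bit 3; 21 bits remain
Read 3: bits[11:18] width=7 -> value=124 (bin 1111100); offset now 18 = byte 2 bit 2; 14 bits remain
Read 4: bits[18:20] width=2 -> value=0 (bin 00); offset now 20 = byte 2 bit 4; 12 bits remain
Read 5: bits[20:22] width=2 -> value=1 (bin 01); offset now 22 = byte 2 bit 6; 10 bits remain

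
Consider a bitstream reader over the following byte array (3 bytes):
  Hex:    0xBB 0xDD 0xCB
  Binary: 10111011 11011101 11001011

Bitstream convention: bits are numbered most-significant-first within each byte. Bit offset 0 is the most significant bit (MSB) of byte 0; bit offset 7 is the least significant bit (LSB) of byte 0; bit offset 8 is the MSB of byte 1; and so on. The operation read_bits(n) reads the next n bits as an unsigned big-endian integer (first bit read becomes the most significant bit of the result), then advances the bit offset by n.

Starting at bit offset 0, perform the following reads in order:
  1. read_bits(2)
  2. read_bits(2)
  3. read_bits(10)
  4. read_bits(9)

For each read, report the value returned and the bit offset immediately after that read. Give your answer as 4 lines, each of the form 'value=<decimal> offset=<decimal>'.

Read 1: bits[0:2] width=2 -> value=2 (bin 10); offset now 2 = byte 0 bit 2; 22 bits remain
Read 2: bits[2:4] width=2 -> value=3 (bin 11); offset now 4 = byte 0 bit 4; 20 bits remain
Read 3: bits[4:14] width=10 -> value=759 (bin 1011110111); offset now 14 = byte 1 bit 6; 10 bits remain
Read 4: bits[14:23] width=9 -> value=229 (bin 011100101); offset now 23 = byte 2 bit 7; 1 bits remain

Answer: value=2 offset=2
value=3 offset=4
value=759 offset=14
value=229 offset=23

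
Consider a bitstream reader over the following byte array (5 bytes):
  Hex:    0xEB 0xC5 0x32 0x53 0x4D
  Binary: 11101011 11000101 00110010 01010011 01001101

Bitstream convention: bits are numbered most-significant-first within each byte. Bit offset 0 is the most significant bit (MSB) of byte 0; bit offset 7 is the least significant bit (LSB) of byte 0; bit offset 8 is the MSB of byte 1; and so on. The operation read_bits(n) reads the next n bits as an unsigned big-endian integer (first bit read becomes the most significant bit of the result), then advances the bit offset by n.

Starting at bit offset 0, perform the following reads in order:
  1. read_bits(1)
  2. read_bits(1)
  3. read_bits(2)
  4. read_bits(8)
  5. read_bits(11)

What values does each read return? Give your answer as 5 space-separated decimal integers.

Answer: 1 1 2 188 665

Derivation:
Read 1: bits[0:1] width=1 -> value=1 (bin 1); offset now 1 = byte 0 bit 1; 39 bits remain
Read 2: bits[1:2] width=1 -> value=1 (bin 1); offset now 2 = byte 0 bit 2; 38 bits remain
Read 3: bits[2:4] width=2 -> value=2 (bin 10); offset now 4 = byte 0 bit 4; 36 bits remain
Read 4: bits[4:12] width=8 -> value=188 (bin 10111100); offset now 12 = byte 1 bit 4; 28 bits remain
Read 5: bits[12:23] width=11 -> value=665 (bin 01010011001); offset now 23 = byte 2 bit 7; 17 bits remain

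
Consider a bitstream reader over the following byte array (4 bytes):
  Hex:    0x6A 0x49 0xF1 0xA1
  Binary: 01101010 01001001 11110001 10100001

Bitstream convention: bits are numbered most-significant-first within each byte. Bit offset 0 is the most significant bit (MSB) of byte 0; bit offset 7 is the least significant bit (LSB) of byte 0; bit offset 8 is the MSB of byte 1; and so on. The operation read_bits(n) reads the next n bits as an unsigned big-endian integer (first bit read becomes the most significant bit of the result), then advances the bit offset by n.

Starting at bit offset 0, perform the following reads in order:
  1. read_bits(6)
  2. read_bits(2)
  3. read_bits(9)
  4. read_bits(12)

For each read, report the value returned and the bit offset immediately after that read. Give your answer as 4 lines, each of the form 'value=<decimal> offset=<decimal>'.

Answer: value=26 offset=6
value=2 offset=8
value=147 offset=17
value=3636 offset=29

Derivation:
Read 1: bits[0:6] width=6 -> value=26 (bin 011010); offset now 6 = byte 0 bit 6; 26 bits remain
Read 2: bits[6:8] width=2 -> value=2 (bin 10); offset now 8 = byte 1 bit 0; 24 bits remain
Read 3: bits[8:17] width=9 -> value=147 (bin 010010011); offset now 17 = byte 2 bit 1; 15 bits remain
Read 4: bits[17:29] width=12 -> value=3636 (bin 111000110100); offset now 29 = byte 3 bit 5; 3 bits remain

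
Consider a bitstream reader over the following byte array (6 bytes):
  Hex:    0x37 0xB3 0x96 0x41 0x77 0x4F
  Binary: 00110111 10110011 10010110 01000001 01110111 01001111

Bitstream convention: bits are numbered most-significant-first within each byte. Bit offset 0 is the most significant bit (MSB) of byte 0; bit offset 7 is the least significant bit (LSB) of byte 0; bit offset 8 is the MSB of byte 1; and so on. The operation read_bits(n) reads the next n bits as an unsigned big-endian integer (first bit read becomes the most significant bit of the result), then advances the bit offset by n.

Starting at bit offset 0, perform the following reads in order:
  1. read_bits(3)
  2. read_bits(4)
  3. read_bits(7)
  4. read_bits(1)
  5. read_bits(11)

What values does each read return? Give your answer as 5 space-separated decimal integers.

Answer: 1 11 108 1 1625

Derivation:
Read 1: bits[0:3] width=3 -> value=1 (bin 001); offset now 3 = byte 0 bit 3; 45 bits remain
Read 2: bits[3:7] width=4 -> value=11 (bin 1011); offset now 7 = byte 0 bit 7; 41 bits remain
Read 3: bits[7:14] width=7 -> value=108 (bin 1101100); offset now 14 = byte 1 bit 6; 34 bits remain
Read 4: bits[14:15] width=1 -> value=1 (bin 1); offset now 15 = byte 1 bit 7; 33 bits remain
Read 5: bits[15:26] width=11 -> value=1625 (bin 11001011001); offset now 26 = byte 3 bit 2; 22 bits remain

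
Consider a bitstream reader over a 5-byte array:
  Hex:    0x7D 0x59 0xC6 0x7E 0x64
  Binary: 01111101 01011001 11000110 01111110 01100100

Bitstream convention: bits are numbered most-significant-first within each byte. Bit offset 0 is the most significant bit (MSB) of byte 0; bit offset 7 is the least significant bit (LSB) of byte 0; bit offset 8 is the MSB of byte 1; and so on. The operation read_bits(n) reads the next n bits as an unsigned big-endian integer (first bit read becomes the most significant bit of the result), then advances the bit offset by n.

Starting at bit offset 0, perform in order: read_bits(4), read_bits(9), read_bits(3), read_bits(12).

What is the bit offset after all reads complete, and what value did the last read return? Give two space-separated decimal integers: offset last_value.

Answer: 28 3175

Derivation:
Read 1: bits[0:4] width=4 -> value=7 (bin 0111); offset now 4 = byte 0 bit 4; 36 bits remain
Read 2: bits[4:13] width=9 -> value=427 (bin 110101011); offset now 13 = byte 1 bit 5; 27 bits remain
Read 3: bits[13:16] width=3 -> value=1 (bin 001); offset now 16 = byte 2 bit 0; 24 bits remain
Read 4: bits[16:28] width=12 -> value=3175 (bin 110001100111); offset now 28 = byte 3 bit 4; 12 bits remain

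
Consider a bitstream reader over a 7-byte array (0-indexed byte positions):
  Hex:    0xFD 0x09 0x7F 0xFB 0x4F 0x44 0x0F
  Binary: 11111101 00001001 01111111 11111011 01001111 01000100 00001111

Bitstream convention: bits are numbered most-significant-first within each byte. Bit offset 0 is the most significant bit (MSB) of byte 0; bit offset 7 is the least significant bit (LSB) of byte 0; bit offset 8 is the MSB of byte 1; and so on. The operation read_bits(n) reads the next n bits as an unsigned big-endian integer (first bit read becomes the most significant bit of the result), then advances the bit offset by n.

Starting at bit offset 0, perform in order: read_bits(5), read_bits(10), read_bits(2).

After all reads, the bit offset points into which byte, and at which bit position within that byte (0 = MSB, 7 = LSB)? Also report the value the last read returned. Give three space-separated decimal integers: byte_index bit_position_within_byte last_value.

Read 1: bits[0:5] width=5 -> value=31 (bin 11111); offset now 5 = byte 0 bit 5; 51 bits remain
Read 2: bits[5:15] width=10 -> value=644 (bin 1010000100); offset now 15 = byte 1 bit 7; 41 bits remain
Read 3: bits[15:17] width=2 -> value=2 (bin 10); offset now 17 = byte 2 bit 1; 39 bits remain

Answer: 2 1 2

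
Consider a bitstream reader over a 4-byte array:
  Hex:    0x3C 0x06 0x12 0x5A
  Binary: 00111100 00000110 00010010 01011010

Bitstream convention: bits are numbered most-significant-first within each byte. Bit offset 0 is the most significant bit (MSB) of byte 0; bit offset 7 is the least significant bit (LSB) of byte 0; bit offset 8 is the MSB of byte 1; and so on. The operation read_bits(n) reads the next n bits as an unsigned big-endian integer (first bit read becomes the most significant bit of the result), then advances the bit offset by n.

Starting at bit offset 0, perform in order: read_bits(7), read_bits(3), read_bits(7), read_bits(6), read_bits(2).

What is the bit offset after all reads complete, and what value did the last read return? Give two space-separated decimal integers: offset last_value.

Answer: 25 0

Derivation:
Read 1: bits[0:7] width=7 -> value=30 (bin 0011110); offset now 7 = byte 0 bit 7; 25 bits remain
Read 2: bits[7:10] width=3 -> value=0 (bin 000); offset now 10 = byte 1 bit 2; 22 bits remain
Read 3: bits[10:17] width=7 -> value=12 (bin 0001100); offset now 17 = byte 2 bit 1; 15 bits remain
Read 4: bits[17:23] width=6 -> value=9 (bin 001001); offset now 23 = byte 2 bit 7; 9 bits remain
Read 5: bits[23:25] width=2 -> value=0 (bin 00); offset now 25 = byte 3 bit 1; 7 bits remain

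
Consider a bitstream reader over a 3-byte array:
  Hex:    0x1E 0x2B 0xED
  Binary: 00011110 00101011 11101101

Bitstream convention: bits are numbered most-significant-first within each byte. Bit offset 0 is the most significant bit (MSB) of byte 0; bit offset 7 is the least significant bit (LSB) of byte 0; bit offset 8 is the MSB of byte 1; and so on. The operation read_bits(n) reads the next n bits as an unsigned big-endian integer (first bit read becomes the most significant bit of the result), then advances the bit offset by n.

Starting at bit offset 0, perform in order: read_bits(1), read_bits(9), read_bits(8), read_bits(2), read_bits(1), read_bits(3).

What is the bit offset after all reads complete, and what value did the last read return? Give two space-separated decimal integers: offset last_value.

Answer: 24 5

Derivation:
Read 1: bits[0:1] width=1 -> value=0 (bin 0); offset now 1 = byte 0 bit 1; 23 bits remain
Read 2: bits[1:10] width=9 -> value=120 (bin 001111000); offset now 10 = byte 1 bit 2; 14 bits remain
Read 3: bits[10:18] width=8 -> value=175 (bin 10101111); offset now 18 = byte 2 bit 2; 6 bits remain
Read 4: bits[18:20] width=2 -> value=2 (bin 10); offset now 20 = byte 2 bit 4; 4 bits remain
Read 5: bits[20:21] width=1 -> value=1 (bin 1); offset now 21 = byte 2 bit 5; 3 bits remain
Read 6: bits[21:24] width=3 -> value=5 (bin 101); offset now 24 = byte 3 bit 0; 0 bits remain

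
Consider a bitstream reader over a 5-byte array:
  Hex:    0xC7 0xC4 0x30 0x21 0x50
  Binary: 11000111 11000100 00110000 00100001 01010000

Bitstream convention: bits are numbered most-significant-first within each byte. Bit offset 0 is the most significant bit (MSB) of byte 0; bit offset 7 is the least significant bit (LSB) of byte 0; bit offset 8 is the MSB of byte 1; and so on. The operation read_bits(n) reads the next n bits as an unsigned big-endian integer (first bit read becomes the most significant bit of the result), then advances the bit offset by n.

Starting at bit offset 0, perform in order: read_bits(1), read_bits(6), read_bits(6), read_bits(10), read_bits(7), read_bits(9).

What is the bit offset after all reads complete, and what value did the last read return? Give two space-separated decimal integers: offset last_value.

Read 1: bits[0:1] width=1 -> value=1 (bin 1); offset now 1 = byte 0 bit 1; 39 bits remain
Read 2: bits[1:7] width=6 -> value=35 (bin 100011); offset now 7 = byte 0 bit 7; 33 bits remain
Read 3: bits[7:13] width=6 -> value=56 (bin 111000); offset now 13 = byte 1 bit 5; 27 bits remain
Read 4: bits[13:23] width=10 -> value=536 (bin 1000011000); offset now 23 = byte 2 bit 7; 17 bits remain
Read 5: bits[23:30] width=7 -> value=8 (bin 0001000); offset now 30 = byte 3 bit 6; 10 bits remain
Read 6: bits[30:39] width=9 -> value=168 (bin 010101000); offset now 39 = byte 4 bit 7; 1 bits remain

Answer: 39 168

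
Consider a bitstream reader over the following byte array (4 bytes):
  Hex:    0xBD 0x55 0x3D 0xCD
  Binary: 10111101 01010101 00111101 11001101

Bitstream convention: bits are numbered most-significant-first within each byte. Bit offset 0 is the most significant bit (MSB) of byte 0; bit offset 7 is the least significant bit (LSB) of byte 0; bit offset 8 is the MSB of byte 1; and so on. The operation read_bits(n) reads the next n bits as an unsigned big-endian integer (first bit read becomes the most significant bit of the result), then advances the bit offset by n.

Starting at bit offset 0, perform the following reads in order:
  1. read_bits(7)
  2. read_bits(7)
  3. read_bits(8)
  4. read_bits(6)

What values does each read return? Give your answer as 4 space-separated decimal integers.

Answer: 94 85 79 28

Derivation:
Read 1: bits[0:7] width=7 -> value=94 (bin 1011110); offset now 7 = byte 0 bit 7; 25 bits remain
Read 2: bits[7:14] width=7 -> value=85 (bin 1010101); offset now 14 = byte 1 bit 6; 18 bits remain
Read 3: bits[14:22] width=8 -> value=79 (bin 01001111); offset now 22 = byte 2 bit 6; 10 bits remain
Read 4: bits[22:28] width=6 -> value=28 (bin 011100); offset now 28 = byte 3 bit 4; 4 bits remain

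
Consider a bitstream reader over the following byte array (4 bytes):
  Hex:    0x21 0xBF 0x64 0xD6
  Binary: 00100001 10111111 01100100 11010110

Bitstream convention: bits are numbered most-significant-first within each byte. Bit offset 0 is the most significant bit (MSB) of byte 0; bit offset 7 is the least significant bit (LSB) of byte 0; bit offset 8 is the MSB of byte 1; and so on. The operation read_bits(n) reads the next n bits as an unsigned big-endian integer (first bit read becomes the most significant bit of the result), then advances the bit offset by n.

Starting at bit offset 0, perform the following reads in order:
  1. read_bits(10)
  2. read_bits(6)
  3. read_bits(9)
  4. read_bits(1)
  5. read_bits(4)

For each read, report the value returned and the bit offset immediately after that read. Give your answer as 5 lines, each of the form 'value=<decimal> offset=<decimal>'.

Read 1: bits[0:10] width=10 -> value=134 (bin 0010000110); offset now 10 = byte 1 bit 2; 22 bits remain
Read 2: bits[10:16] width=6 -> value=63 (bin 111111); offset now 16 = byte 2 bit 0; 16 bits remain
Read 3: bits[16:25] width=9 -> value=201 (bin 011001001); offset now 25 = byte 3 bit 1; 7 bits remain
Read 4: bits[25:26] width=1 -> value=1 (bin 1); offset now 26 = byte 3 bit 2; 6 bits remain
Read 5: bits[26:30] width=4 -> value=5 (bin 0101); offset now 30 = byte 3 bit 6; 2 bits remain

Answer: value=134 offset=10
value=63 offset=16
value=201 offset=25
value=1 offset=26
value=5 offset=30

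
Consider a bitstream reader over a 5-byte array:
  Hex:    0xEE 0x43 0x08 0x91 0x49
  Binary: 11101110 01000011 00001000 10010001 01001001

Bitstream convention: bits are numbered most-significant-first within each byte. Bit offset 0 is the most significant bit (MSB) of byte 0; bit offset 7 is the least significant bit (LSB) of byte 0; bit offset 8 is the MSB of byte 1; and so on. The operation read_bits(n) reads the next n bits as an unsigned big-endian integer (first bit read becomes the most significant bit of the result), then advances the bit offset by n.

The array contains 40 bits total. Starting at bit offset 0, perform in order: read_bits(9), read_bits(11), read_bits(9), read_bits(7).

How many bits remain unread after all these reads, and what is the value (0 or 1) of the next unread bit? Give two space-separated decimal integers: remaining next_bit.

Answer: 4 1

Derivation:
Read 1: bits[0:9] width=9 -> value=476 (bin 111011100); offset now 9 = byte 1 bit 1; 31 bits remain
Read 2: bits[9:20] width=11 -> value=1072 (bin 10000110000); offset now 20 = byte 2 bit 4; 20 bits remain
Read 3: bits[20:29] width=9 -> value=274 (bin 100010010); offset now 29 = byte 3 bit 5; 11 bits remain
Read 4: bits[29:36] width=7 -> value=20 (bin 0010100); offset now 36 = byte 4 bit 4; 4 bits remain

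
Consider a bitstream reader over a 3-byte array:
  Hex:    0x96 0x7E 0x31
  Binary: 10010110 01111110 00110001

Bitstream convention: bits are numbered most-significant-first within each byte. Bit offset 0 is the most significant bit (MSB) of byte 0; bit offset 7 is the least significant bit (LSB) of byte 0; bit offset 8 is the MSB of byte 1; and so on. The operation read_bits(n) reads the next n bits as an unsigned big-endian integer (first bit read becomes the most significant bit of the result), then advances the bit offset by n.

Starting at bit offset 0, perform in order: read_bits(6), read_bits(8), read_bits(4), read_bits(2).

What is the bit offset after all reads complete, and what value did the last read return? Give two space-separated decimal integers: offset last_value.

Read 1: bits[0:6] width=6 -> value=37 (bin 100101); offset now 6 = byte 0 bit 6; 18 bits remain
Read 2: bits[6:14] width=8 -> value=159 (bin 10011111); offset now 14 = byte 1 bit 6; 10 bits remain
Read 3: bits[14:18] width=4 -> value=8 (bin 1000); offset now 18 = byte 2 bit 2; 6 bits remain
Read 4: bits[18:20] width=2 -> value=3 (bin 11); offset now 20 = byte 2 bit 4; 4 bits remain

Answer: 20 3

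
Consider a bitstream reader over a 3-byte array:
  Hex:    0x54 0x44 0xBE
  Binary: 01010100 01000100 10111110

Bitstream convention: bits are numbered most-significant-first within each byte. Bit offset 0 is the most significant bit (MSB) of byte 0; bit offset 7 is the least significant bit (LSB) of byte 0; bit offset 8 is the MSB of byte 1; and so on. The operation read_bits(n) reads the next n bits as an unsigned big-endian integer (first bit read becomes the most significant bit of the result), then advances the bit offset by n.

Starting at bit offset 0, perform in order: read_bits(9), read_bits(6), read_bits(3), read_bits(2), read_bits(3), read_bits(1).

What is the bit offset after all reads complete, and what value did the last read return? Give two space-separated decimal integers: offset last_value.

Read 1: bits[0:9] width=9 -> value=168 (bin 010101000); offset now 9 = byte 1 bit 1; 15 bits remain
Read 2: bits[9:15] width=6 -> value=34 (bin 100010); offset now 15 = byte 1 bit 7; 9 bits remain
Read 3: bits[15:18] width=3 -> value=2 (bin 010); offset now 18 = byte 2 bit 2; 6 bits remain
Read 4: bits[18:20] width=2 -> value=3 (bin 11); offset now 20 = byte 2 bit 4; 4 bits remain
Read 5: bits[20:23] width=3 -> value=7 (bin 111); offset now 23 = byte 2 bit 7; 1 bits remain
Read 6: bits[23:24] width=1 -> value=0 (bin 0); offset now 24 = byte 3 bit 0; 0 bits remain

Answer: 24 0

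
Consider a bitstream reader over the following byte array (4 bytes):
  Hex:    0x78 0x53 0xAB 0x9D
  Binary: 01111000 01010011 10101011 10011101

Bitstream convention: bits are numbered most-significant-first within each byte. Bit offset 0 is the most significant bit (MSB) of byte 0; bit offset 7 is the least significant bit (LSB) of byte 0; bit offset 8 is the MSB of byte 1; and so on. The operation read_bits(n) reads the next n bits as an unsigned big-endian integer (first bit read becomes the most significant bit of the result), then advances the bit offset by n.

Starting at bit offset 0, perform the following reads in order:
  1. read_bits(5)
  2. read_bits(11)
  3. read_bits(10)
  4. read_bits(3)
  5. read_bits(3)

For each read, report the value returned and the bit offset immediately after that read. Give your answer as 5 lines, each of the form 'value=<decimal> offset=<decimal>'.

Answer: value=15 offset=5
value=83 offset=16
value=686 offset=26
value=3 offset=29
value=5 offset=32

Derivation:
Read 1: bits[0:5] width=5 -> value=15 (bin 01111); offset now 5 = byte 0 bit 5; 27 bits remain
Read 2: bits[5:16] width=11 -> value=83 (bin 00001010011); offset now 16 = byte 2 bit 0; 16 bits remain
Read 3: bits[16:26] width=10 -> value=686 (bin 1010101110); offset now 26 = byte 3 bit 2; 6 bits remain
Read 4: bits[26:29] width=3 -> value=3 (bin 011); offset now 29 = byte 3 bit 5; 3 bits remain
Read 5: bits[29:32] width=3 -> value=5 (bin 101); offset now 32 = byte 4 bit 0; 0 bits remain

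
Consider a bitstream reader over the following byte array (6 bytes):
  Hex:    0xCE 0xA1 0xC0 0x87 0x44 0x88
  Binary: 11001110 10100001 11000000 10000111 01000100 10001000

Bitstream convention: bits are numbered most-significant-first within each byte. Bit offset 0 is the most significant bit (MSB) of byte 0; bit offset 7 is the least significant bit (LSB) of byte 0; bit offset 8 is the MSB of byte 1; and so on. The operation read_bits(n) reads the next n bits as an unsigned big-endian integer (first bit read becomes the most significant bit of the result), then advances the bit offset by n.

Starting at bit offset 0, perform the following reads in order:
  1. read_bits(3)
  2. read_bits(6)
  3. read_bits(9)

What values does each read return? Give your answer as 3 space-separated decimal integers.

Read 1: bits[0:3] width=3 -> value=6 (bin 110); offset now 3 = byte 0 bit 3; 45 bits remain
Read 2: bits[3:9] width=6 -> value=29 (bin 011101); offset now 9 = byte 1 bit 1; 39 bits remain
Read 3: bits[9:18] width=9 -> value=135 (bin 010000111); offset now 18 = byte 2 bit 2; 30 bits remain

Answer: 6 29 135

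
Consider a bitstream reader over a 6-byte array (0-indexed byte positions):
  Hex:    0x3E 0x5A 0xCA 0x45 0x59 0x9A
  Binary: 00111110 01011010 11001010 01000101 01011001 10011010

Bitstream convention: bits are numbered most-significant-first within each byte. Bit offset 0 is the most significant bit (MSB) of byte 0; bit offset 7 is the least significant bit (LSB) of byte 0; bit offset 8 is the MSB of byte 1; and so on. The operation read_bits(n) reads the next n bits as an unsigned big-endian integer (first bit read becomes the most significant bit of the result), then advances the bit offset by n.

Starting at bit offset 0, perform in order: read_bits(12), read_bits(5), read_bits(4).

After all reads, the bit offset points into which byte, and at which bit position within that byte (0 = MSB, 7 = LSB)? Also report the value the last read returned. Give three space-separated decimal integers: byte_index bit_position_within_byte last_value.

Answer: 2 5 9

Derivation:
Read 1: bits[0:12] width=12 -> value=997 (bin 001111100101); offset now 12 = byte 1 bit 4; 36 bits remain
Read 2: bits[12:17] width=5 -> value=21 (bin 10101); offset now 17 = byte 2 bit 1; 31 bits remain
Read 3: bits[17:21] width=4 -> value=9 (bin 1001); offset now 21 = byte 2 bit 5; 27 bits remain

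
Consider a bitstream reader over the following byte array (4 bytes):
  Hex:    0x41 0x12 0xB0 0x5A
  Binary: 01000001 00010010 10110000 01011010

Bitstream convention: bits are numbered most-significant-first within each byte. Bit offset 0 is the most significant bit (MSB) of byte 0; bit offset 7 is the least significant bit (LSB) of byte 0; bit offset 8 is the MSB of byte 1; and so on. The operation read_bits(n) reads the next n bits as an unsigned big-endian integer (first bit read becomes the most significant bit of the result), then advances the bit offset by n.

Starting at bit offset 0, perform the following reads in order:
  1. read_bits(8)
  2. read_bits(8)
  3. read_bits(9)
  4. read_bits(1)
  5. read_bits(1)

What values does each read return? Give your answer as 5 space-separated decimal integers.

Read 1: bits[0:8] width=8 -> value=65 (bin 01000001); offset now 8 = byte 1 bit 0; 24 bits remain
Read 2: bits[8:16] width=8 -> value=18 (bin 00010010); offset now 16 = byte 2 bit 0; 16 bits remain
Read 3: bits[16:25] width=9 -> value=352 (bin 101100000); offset now 25 = byte 3 bit 1; 7 bits remain
Read 4: bits[25:26] width=1 -> value=1 (bin 1); offset now 26 = byte 3 bit 2; 6 bits remain
Read 5: bits[26:27] width=1 -> value=0 (bin 0); offset now 27 = byte 3 bit 3; 5 bits remain

Answer: 65 18 352 1 0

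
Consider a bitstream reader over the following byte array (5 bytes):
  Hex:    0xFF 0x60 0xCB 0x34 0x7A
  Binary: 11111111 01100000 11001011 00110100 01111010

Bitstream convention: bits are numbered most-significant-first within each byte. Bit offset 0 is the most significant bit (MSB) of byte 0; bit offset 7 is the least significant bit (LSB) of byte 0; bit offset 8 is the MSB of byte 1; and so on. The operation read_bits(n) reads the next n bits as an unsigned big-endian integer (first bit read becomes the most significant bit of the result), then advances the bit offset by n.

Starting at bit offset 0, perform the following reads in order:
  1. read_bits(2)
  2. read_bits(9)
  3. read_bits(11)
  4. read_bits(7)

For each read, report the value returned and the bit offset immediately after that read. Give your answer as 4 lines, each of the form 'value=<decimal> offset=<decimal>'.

Read 1: bits[0:2] width=2 -> value=3 (bin 11); offset now 2 = byte 0 bit 2; 38 bits remain
Read 2: bits[2:11] width=9 -> value=507 (bin 111111011); offset now 11 = byte 1 bit 3; 29 bits remain
Read 3: bits[11:22] width=11 -> value=50 (bin 00000110010); offset now 22 = byte 2 bit 6; 18 bits remain
Read 4: bits[22:29] width=7 -> value=102 (bin 1100110); offset now 29 = byte 3 bit 5; 11 bits remain

Answer: value=3 offset=2
value=507 offset=11
value=50 offset=22
value=102 offset=29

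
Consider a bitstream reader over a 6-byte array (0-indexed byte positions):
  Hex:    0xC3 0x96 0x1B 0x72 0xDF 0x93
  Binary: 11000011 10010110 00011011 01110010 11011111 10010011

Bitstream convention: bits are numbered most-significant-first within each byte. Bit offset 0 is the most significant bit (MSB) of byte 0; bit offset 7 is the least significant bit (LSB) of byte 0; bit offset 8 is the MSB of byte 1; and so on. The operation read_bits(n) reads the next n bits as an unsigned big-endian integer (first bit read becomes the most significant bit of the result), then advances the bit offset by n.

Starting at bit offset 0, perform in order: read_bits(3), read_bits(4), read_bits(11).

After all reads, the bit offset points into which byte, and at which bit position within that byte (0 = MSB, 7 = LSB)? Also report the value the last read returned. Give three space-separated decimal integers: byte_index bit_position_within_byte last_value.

Answer: 2 2 1624

Derivation:
Read 1: bits[0:3] width=3 -> value=6 (bin 110); offset now 3 = byte 0 bit 3; 45 bits remain
Read 2: bits[3:7] width=4 -> value=1 (bin 0001); offset now 7 = byte 0 bit 7; 41 bits remain
Read 3: bits[7:18] width=11 -> value=1624 (bin 11001011000); offset now 18 = byte 2 bit 2; 30 bits remain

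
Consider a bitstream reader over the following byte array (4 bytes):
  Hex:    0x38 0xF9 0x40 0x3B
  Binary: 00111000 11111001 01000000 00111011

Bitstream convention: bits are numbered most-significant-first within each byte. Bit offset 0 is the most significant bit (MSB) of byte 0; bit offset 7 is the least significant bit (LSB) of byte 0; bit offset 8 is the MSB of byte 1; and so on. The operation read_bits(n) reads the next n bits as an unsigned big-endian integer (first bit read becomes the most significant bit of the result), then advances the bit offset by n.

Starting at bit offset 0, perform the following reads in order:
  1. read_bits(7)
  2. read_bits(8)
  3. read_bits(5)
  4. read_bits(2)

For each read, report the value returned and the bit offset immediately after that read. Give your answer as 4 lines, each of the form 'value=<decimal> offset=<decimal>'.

Answer: value=28 offset=7
value=124 offset=15
value=20 offset=20
value=0 offset=22

Derivation:
Read 1: bits[0:7] width=7 -> value=28 (bin 0011100); offset now 7 = byte 0 bit 7; 25 bits remain
Read 2: bits[7:15] width=8 -> value=124 (bin 01111100); offset now 15 = byte 1 bit 7; 17 bits remain
Read 3: bits[15:20] width=5 -> value=20 (bin 10100); offset now 20 = byte 2 bit 4; 12 bits remain
Read 4: bits[20:22] width=2 -> value=0 (bin 00); offset now 22 = byte 2 bit 6; 10 bits remain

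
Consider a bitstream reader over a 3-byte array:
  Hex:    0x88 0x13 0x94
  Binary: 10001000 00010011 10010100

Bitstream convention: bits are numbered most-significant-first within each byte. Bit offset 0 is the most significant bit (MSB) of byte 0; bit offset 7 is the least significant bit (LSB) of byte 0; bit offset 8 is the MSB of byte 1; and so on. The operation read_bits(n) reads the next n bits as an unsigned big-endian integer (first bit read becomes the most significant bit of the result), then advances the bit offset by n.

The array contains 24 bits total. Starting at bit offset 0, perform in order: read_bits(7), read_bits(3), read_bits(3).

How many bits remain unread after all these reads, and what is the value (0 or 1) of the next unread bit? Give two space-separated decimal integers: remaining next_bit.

Answer: 11 0

Derivation:
Read 1: bits[0:7] width=7 -> value=68 (bin 1000100); offset now 7 = byte 0 bit 7; 17 bits remain
Read 2: bits[7:10] width=3 -> value=0 (bin 000); offset now 10 = byte 1 bit 2; 14 bits remain
Read 3: bits[10:13] width=3 -> value=2 (bin 010); offset now 13 = byte 1 bit 5; 11 bits remain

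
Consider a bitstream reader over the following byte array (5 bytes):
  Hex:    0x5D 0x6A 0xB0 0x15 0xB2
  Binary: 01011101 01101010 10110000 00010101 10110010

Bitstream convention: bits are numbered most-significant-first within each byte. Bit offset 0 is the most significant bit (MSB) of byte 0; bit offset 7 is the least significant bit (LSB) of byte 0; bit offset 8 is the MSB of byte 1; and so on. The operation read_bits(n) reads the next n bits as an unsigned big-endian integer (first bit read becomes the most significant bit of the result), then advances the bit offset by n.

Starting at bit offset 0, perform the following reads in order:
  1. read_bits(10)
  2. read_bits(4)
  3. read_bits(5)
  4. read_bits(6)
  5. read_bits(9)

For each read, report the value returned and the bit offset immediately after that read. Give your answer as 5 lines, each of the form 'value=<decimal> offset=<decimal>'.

Answer: value=373 offset=10
value=10 offset=14
value=21 offset=19
value=32 offset=25
value=86 offset=34

Derivation:
Read 1: bits[0:10] width=10 -> value=373 (bin 0101110101); offset now 10 = byte 1 bit 2; 30 bits remain
Read 2: bits[10:14] width=4 -> value=10 (bin 1010); offset now 14 = byte 1 bit 6; 26 bits remain
Read 3: bits[14:19] width=5 -> value=21 (bin 10101); offset now 19 = byte 2 bit 3; 21 bits remain
Read 4: bits[19:25] width=6 -> value=32 (bin 100000); offset now 25 = byte 3 bit 1; 15 bits remain
Read 5: bits[25:34] width=9 -> value=86 (bin 001010110); offset now 34 = byte 4 bit 2; 6 bits remain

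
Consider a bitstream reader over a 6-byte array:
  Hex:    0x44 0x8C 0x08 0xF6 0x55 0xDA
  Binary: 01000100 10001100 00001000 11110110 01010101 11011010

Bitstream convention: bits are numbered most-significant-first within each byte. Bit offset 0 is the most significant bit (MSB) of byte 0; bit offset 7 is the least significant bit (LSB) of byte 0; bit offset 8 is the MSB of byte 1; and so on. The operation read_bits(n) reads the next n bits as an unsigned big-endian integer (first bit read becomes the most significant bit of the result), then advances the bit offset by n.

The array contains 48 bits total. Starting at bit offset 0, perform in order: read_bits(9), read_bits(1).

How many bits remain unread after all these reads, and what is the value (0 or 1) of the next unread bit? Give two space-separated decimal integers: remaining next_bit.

Answer: 38 0

Derivation:
Read 1: bits[0:9] width=9 -> value=137 (bin 010001001); offset now 9 = byte 1 bit 1; 39 bits remain
Read 2: bits[9:10] width=1 -> value=0 (bin 0); offset now 10 = byte 1 bit 2; 38 bits remain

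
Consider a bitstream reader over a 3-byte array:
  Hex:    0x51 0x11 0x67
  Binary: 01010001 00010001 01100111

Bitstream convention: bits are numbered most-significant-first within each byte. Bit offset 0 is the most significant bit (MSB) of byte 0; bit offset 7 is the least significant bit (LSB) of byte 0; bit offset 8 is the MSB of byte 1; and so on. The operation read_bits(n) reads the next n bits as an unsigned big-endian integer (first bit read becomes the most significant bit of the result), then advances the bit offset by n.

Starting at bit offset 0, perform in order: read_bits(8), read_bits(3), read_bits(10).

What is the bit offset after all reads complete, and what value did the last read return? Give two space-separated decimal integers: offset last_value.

Read 1: bits[0:8] width=8 -> value=81 (bin 01010001); offset now 8 = byte 1 bit 0; 16 bits remain
Read 2: bits[8:11] width=3 -> value=0 (bin 000); offset now 11 = byte 1 bit 3; 13 bits remain
Read 3: bits[11:21] width=10 -> value=556 (bin 1000101100); offset now 21 = byte 2 bit 5; 3 bits remain

Answer: 21 556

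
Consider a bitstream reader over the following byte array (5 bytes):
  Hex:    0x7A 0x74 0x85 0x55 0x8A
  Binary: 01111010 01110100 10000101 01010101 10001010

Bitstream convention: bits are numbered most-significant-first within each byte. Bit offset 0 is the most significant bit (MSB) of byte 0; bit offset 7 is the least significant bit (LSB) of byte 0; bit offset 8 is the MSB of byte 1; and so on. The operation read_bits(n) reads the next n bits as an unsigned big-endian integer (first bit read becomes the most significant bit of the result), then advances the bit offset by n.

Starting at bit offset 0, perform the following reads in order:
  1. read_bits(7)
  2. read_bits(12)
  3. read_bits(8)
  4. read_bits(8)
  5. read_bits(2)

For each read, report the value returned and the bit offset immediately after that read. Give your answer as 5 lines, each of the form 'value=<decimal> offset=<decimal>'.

Read 1: bits[0:7] width=7 -> value=61 (bin 0111101); offset now 7 = byte 0 bit 7; 33 bits remain
Read 2: bits[7:19] width=12 -> value=932 (bin 001110100100); offset now 19 = byte 2 bit 3; 21 bits remain
Read 3: bits[19:27] width=8 -> value=42 (bin 00101010); offset now 27 = byte 3 bit 3; 13 bits remain
Read 4: bits[27:35] width=8 -> value=172 (bin 10101100); offset now 35 = byte 4 bit 3; 5 bits remain
Read 5: bits[35:37] width=2 -> value=1 (bin 01); offset now 37 = byte 4 bit 5; 3 bits remain

Answer: value=61 offset=7
value=932 offset=19
value=42 offset=27
value=172 offset=35
value=1 offset=37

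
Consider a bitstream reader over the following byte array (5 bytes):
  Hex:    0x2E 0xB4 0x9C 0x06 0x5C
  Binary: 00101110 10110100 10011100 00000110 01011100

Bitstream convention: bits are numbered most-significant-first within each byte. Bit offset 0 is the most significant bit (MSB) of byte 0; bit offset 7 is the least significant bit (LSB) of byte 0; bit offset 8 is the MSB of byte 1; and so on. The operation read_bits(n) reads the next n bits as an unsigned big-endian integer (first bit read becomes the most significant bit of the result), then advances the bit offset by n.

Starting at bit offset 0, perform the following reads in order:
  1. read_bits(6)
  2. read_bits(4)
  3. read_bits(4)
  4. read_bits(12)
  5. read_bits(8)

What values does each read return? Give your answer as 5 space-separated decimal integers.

Read 1: bits[0:6] width=6 -> value=11 (bin 001011); offset now 6 = byte 0 bit 6; 34 bits remain
Read 2: bits[6:10] width=4 -> value=10 (bin 1010); offset now 10 = byte 1 bit 2; 30 bits remain
Read 3: bits[10:14] width=4 -> value=13 (bin 1101); offset now 14 = byte 1 bit 6; 26 bits remain
Read 4: bits[14:26] width=12 -> value=624 (bin 001001110000); offset now 26 = byte 3 bit 2; 14 bits remain
Read 5: bits[26:34] width=8 -> value=25 (bin 00011001); offset now 34 = byte 4 bit 2; 6 bits remain

Answer: 11 10 13 624 25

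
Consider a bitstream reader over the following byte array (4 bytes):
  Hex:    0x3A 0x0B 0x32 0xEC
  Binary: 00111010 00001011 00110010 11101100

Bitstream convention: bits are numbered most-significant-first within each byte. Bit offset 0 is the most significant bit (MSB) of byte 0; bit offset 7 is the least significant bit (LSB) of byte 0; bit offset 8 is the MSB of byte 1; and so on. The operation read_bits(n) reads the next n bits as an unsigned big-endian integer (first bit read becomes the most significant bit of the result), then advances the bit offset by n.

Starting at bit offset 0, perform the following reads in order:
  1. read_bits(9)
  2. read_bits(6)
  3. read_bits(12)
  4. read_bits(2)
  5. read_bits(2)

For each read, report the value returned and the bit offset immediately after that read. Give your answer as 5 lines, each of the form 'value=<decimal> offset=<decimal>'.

Read 1: bits[0:9] width=9 -> value=116 (bin 001110100); offset now 9 = byte 1 bit 1; 23 bits remain
Read 2: bits[9:15] width=6 -> value=5 (bin 000101); offset now 15 = byte 1 bit 7; 17 bits remain
Read 3: bits[15:27] width=12 -> value=2455 (bin 100110010111); offset now 27 = byte 3 bit 3; 5 bits remain
Read 4: bits[27:29] width=2 -> value=1 (bin 01); offset now 29 = byte 3 bit 5; 3 bits remain
Read 5: bits[29:31] width=2 -> value=2 (bin 10); offset now 31 = byte 3 bit 7; 1 bits remain

Answer: value=116 offset=9
value=5 offset=15
value=2455 offset=27
value=1 offset=29
value=2 offset=31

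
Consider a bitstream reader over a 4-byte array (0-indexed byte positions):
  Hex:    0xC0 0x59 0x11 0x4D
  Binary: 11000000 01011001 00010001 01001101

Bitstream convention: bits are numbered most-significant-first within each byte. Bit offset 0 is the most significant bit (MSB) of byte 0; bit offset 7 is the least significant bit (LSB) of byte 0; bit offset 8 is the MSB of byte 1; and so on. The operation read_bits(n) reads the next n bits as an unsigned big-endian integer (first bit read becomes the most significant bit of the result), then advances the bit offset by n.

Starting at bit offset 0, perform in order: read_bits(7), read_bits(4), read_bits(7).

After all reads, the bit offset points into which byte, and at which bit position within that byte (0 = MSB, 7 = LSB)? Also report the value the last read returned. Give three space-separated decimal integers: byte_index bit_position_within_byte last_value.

Read 1: bits[0:7] width=7 -> value=96 (bin 1100000); offset now 7 = byte 0 bit 7; 25 bits remain
Read 2: bits[7:11] width=4 -> value=2 (bin 0010); offset now 11 = byte 1 bit 3; 21 bits remain
Read 3: bits[11:18] width=7 -> value=100 (bin 1100100); offset now 18 = byte 2 bit 2; 14 bits remain

Answer: 2 2 100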